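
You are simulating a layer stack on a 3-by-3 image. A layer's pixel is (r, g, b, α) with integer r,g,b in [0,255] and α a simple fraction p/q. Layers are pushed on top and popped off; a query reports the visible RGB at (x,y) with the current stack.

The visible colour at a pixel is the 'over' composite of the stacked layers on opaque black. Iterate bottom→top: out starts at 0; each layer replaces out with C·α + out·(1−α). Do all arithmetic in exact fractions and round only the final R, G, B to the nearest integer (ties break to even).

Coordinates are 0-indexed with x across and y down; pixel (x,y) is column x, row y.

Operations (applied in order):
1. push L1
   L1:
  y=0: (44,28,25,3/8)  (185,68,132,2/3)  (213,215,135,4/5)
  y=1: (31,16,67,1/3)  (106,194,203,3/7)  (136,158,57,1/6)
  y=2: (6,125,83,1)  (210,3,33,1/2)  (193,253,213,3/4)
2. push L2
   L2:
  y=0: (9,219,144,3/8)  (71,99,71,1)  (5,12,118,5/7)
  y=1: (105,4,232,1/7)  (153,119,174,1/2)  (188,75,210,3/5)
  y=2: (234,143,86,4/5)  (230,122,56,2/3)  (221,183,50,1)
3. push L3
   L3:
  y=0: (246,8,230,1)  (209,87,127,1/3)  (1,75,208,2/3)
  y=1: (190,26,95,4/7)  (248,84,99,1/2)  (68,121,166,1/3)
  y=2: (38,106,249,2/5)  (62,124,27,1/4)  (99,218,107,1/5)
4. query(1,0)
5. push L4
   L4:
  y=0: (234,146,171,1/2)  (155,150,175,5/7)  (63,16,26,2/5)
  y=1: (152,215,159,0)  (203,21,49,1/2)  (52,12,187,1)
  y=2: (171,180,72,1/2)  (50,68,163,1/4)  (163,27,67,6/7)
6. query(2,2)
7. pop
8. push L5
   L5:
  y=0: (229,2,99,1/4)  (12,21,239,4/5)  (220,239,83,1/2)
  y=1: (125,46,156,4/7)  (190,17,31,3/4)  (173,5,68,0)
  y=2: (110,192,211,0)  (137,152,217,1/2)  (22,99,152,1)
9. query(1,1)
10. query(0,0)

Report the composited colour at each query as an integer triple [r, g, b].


query (1,0) [L1,L2,L3] — begin 0,0,0
after L1 α=2/3: [370/3, 136/3, 88]
after L2 α=1: [71, 99, 71]
after L3 α=1/3: [117, 95, 269/3]
→ [117, 95, 90]

query (2,2) [L1,L2,L3,L4] — begin 0,0,0
+L1 (α=3/4) → [579/4, 759/4, 639/4]
+L2 (α=1) → [221, 183, 50]
+L3 (α=1/5) → [983/5, 190, 307/5]
+L4 (α=6/7) → [839/5, 352/7, 331/5]
rounded: [168, 50, 66]

(1,1) stack=L1,L2,L3,L5; from [0,0,0]:
after L1 α=3/7: [318/7, 582/7, 87]
after L2 α=1/2: [1389/14, 1415/14, 261/2]
after L3 α=1/2: [4861/28, 2591/28, 459/4]
after L5 α=3/4: [20821/112, 4019/112, 831/16]
rounded: [186, 36, 52]

at x=0,y=0 over L1,L2,L3,L5:
+L1 (α=3/8) → [33/2, 21/2, 75/8]
+L2 (α=3/8) → [219/16, 1419/16, 3831/64]
+L3 (α=1) → [246, 8, 230]
+L5 (α=1/4) → [967/4, 13/2, 789/4]
→ [242, 6, 197]


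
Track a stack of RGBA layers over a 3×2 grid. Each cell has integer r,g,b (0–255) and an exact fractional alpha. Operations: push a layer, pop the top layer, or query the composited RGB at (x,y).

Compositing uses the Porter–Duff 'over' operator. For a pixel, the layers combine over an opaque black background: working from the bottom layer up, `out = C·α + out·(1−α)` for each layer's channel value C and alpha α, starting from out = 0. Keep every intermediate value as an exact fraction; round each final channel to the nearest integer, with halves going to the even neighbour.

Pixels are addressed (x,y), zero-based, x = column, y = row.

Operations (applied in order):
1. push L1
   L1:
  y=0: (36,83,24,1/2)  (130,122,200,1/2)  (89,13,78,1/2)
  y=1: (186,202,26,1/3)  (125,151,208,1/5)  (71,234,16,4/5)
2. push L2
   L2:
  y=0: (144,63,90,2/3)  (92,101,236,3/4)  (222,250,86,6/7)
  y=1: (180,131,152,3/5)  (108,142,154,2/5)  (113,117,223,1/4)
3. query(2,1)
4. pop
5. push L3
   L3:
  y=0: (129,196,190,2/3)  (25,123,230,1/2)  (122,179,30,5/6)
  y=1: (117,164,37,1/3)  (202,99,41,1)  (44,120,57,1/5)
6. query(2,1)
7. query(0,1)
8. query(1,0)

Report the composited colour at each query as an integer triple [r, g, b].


(2,1) stack=L1,L2; from [0,0,0]:
after L1 α=4/5: [284/5, 936/5, 64/5]
after L2 α=1/4: [1417/20, 3393/20, 1307/20]
= [71, 170, 65]

query (2,1) [L1,L3] — begin 0,0,0
after L1 α=4/5: [284/5, 936/5, 64/5]
after L3 α=1/5: [1356/25, 4344/25, 541/25]
= [54, 174, 22]

query (0,1) [L1,L3] — begin 0,0,0
L1 α=1/3: [62, 202/3, 26/3]
L3 α=1/3: [241/3, 896/9, 163/9]
rounded: [80, 100, 18]

(1,0) stack=L1,L3; from [0,0,0]:
after L1 α=1/2: [65, 61, 100]
after L3 α=1/2: [45, 92, 165]
→ [45, 92, 165]


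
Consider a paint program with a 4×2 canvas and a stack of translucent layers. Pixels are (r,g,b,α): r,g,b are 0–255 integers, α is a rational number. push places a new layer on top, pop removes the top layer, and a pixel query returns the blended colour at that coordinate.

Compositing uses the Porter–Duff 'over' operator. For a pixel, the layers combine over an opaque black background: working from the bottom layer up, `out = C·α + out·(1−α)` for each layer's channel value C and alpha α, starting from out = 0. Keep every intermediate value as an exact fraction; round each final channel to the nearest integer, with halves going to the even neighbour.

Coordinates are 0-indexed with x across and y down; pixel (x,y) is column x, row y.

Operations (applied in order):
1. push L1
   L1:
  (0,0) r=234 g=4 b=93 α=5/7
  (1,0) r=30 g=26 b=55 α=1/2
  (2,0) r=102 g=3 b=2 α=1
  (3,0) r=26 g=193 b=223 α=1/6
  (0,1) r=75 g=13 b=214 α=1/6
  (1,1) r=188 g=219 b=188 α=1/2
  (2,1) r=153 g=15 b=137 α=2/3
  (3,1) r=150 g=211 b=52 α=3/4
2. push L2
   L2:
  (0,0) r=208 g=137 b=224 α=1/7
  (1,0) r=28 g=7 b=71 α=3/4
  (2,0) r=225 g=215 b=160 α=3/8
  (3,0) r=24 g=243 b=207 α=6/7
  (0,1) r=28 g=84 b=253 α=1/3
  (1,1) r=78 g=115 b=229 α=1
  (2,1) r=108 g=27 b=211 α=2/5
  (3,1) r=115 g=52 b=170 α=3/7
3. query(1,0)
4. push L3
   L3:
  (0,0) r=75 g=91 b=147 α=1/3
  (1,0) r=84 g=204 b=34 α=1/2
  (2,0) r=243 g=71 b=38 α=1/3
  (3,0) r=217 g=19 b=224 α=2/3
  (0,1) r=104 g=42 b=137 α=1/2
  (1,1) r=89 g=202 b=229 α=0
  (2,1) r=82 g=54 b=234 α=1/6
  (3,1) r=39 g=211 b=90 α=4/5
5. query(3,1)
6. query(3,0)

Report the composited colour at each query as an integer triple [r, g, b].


(1,0) stack=L1,L2; from [0,0,0]:
L1 α=1/2: [15, 13, 55/2]
L2 α=3/4: [99/4, 17/2, 481/8]
rounded: [25, 8, 60]

query (3,1) [L1,L2,L3] — begin 0,0,0
after L1 α=3/4: [225/2, 633/4, 39]
after L2 α=3/7: [795/7, 789/7, 666/7]
after L3 α=4/5: [1887/35, 6697/35, 3186/35]
rounded: [54, 191, 91]

at x=3,y=0 over L1,L2,L3:
after L1 α=1/6: [13/3, 193/6, 223/6]
after L2 α=6/7: [445/21, 8941/42, 7675/42]
after L3 α=2/3: [9559/63, 10537/126, 26491/126]
→ [152, 84, 210]


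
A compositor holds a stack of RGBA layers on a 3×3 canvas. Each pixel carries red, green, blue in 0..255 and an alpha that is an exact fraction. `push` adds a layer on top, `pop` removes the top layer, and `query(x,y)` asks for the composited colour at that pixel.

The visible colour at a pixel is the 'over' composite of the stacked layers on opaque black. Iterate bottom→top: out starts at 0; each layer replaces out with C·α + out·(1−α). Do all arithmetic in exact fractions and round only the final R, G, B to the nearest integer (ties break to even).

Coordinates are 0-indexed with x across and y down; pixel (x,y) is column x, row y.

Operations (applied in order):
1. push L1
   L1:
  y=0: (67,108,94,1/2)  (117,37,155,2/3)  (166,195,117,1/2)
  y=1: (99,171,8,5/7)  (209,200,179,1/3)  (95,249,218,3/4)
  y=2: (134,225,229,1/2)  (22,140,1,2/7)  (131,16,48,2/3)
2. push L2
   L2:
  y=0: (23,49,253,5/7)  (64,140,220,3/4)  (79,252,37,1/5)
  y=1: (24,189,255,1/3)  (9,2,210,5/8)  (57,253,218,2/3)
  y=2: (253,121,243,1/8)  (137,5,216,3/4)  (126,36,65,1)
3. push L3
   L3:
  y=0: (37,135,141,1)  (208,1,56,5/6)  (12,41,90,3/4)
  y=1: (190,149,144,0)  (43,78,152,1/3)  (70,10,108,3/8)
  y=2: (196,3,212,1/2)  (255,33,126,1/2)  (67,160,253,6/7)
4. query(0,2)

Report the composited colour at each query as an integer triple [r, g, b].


at x=0,y=2 over L1,L2,L3:
after L1 α=1/2: [67, 225/2, 229/2]
after L2 α=1/8: [361/4, 1817/16, 2089/16]
after L3 α=1/2: [1145/8, 1865/32, 5481/32]
→ [143, 58, 171]


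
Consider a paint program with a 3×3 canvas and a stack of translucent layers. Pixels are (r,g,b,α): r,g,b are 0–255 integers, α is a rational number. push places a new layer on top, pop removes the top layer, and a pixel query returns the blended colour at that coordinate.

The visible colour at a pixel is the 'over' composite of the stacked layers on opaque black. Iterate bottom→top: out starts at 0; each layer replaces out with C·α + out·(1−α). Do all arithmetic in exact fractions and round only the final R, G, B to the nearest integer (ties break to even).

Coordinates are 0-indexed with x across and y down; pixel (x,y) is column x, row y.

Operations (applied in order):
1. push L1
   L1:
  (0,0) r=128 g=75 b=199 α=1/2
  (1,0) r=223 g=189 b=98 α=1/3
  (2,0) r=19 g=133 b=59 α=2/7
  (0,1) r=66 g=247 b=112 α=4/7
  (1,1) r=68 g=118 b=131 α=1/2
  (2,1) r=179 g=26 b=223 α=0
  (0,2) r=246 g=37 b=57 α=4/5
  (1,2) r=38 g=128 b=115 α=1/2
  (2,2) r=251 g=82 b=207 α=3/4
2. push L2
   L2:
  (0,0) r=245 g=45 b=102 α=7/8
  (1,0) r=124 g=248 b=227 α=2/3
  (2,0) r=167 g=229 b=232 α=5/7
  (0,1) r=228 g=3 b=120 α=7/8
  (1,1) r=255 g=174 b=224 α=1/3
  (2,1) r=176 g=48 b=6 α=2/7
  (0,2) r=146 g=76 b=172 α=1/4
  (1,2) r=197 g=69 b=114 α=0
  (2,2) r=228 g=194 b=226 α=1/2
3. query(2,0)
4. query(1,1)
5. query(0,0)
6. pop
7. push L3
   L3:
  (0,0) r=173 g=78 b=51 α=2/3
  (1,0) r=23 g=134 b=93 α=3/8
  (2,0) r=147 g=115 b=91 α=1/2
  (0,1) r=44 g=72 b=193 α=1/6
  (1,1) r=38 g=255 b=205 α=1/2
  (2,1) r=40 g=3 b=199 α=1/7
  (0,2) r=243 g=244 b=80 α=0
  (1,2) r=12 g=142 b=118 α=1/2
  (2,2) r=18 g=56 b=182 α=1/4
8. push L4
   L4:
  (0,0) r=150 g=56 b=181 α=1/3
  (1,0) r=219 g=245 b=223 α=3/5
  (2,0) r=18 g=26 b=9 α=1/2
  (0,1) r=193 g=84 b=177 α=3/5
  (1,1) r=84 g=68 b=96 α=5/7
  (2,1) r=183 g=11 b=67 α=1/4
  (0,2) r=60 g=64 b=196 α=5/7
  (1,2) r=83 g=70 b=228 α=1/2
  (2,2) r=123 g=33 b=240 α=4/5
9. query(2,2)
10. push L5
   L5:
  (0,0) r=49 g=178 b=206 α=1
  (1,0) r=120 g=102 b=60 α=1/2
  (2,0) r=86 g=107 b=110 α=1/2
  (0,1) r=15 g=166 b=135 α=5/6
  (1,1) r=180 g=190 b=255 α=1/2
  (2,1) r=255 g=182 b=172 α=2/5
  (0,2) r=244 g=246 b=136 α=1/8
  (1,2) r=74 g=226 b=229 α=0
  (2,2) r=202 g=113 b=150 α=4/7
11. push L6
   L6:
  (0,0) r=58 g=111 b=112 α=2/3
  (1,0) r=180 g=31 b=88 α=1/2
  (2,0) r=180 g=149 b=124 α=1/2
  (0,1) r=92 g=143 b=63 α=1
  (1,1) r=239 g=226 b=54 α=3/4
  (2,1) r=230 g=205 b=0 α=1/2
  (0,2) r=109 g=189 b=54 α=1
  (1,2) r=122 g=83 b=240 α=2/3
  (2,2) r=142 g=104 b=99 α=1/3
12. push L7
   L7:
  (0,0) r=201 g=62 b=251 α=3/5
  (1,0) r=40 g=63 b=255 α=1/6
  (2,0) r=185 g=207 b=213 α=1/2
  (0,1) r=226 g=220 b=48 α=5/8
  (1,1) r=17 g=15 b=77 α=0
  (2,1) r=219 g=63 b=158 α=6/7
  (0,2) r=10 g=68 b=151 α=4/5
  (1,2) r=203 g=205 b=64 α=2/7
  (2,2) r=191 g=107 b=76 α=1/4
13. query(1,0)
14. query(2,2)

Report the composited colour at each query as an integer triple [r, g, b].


query (2,0) [L1,L2] — begin 0,0,0
after L1 α=2/7: [38/7, 38, 118/7]
after L2 α=5/7: [5921/49, 1221/7, 8356/49]
rounded: [121, 174, 171]

(1,1) stack=L1,L2; from [0,0,0]:
after L1 α=1/2: [34, 59, 131/2]
after L2 α=1/3: [323/3, 292/3, 355/3]
rounded: [108, 97, 118]

(0,0) stack=L1,L2; from [0,0,0]:
after L1 α=1/2: [64, 75/2, 199/2]
after L2 α=7/8: [1779/8, 705/16, 1627/16]
→ [222, 44, 102]

(2,2) stack=L1,L3,L4; from [0,0,0]:
L1 α=3/4: [753/4, 123/2, 621/4]
L3 α=1/4: [2331/16, 481/8, 2591/16]
L4 α=4/5: [10203/80, 1537/40, 17951/80]
→ [128, 38, 224]

query (1,0) [L1,L3,L4,L5,L6,L7] — begin 0,0,0
after L1 α=1/3: [223/3, 63, 98/3]
after L3 α=3/8: [661/12, 717/8, 1327/24]
after L4 α=3/5: [4603/30, 3657/20, 1871/12]
after L5 α=1/2: [8203/60, 5697/40, 2591/24]
after L6 α=1/2: [19003/120, 6937/80, 4703/48]
after L7 α=1/6: [19963/144, 7945/96, 35755/288]
= [139, 83, 124]

(2,2) stack=L1,L3,L4,L5,L6,L7; from [0,0,0]:
after L1 α=3/4: [753/4, 123/2, 621/4]
after L3 α=1/4: [2331/16, 481/8, 2591/16]
after L4 α=4/5: [10203/80, 1537/40, 17951/80]
after L5 α=4/7: [13607/80, 22691/280, 101853/560]
after L6 α=1/3: [6429/40, 12417/140, 43191/280]
after L7 α=1/4: [26927/160, 52231/560, 150853/1120]
= [168, 93, 135]


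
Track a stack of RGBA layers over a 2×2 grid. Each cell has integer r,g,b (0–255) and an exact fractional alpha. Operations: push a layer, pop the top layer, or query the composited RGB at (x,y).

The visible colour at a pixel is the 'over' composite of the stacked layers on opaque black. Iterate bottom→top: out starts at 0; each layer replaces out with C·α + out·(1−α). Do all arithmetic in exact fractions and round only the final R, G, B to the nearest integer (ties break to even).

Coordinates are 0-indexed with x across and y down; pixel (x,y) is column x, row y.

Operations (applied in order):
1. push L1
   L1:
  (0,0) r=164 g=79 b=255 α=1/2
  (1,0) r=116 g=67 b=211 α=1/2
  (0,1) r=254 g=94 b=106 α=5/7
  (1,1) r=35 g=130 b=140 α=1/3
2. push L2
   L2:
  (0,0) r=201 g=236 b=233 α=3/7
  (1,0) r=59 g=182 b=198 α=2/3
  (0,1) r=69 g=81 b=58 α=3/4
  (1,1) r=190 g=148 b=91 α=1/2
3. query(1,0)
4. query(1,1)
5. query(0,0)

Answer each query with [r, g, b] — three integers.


query (1,0) [L1,L2] — begin 0,0,0
L1 α=1/2: [58, 67/2, 211/2]
L2 α=2/3: [176/3, 265/2, 1003/6]
→ [59, 132, 167]

(1,1) stack=L1,L2; from [0,0,0]:
L1 α=1/3: [35/3, 130/3, 140/3]
L2 α=1/2: [605/6, 287/3, 413/6]
→ [101, 96, 69]

query (0,0) [L1,L2] — begin 0,0,0
+L1 (α=1/2) → [82, 79/2, 255/2]
+L2 (α=3/7) → [133, 866/7, 1209/7]
rounded: [133, 124, 173]


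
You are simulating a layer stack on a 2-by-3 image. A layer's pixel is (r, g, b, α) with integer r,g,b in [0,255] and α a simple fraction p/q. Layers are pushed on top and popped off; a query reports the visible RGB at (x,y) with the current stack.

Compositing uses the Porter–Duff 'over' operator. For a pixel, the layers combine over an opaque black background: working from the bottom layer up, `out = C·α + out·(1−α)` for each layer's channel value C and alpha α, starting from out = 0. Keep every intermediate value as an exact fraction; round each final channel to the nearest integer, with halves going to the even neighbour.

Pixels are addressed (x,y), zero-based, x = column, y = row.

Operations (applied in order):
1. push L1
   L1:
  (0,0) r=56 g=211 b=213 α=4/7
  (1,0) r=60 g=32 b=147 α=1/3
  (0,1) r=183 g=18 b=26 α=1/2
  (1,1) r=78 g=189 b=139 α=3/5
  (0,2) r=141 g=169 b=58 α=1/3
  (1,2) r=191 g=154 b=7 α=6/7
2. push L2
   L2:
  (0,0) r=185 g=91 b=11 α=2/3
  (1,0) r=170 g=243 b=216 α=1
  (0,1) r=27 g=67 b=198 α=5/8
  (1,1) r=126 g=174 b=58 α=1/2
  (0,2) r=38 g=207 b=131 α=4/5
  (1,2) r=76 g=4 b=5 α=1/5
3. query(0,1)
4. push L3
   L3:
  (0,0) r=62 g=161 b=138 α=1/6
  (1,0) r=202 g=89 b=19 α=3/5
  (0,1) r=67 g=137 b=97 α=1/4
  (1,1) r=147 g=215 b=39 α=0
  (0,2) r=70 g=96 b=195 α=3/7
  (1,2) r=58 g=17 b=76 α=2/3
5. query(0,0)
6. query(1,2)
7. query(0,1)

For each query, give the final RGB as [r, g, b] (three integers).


at x=0,y=1 over L1,L2:
L1 α=1/2: [183/2, 9, 13]
L2 α=5/8: [819/16, 181/4, 1029/8]
rounded: [51, 45, 129]

query (0,0) [L1,L2,L3] — begin 0,0,0
+L1 (α=4/7) → [32, 844/7, 852/7]
+L2 (α=2/3) → [134, 706/7, 1006/21]
+L3 (α=1/6) → [122, 4657/42, 3964/63]
rounded: [122, 111, 63]

at x=1,y=2 over L1,L2,L3:
+L1 (α=6/7) → [1146/7, 132, 6]
+L2 (α=1/5) → [5116/35, 532/5, 29/5]
+L3 (α=2/3) → [9176/105, 234/5, 263/5]
→ [87, 47, 53]

at x=0,y=1 over L1,L2,L3:
after L1 α=1/2: [183/2, 9, 13]
after L2 α=5/8: [819/16, 181/4, 1029/8]
after L3 α=1/4: [3529/64, 1091/16, 3863/32]
rounded: [55, 68, 121]


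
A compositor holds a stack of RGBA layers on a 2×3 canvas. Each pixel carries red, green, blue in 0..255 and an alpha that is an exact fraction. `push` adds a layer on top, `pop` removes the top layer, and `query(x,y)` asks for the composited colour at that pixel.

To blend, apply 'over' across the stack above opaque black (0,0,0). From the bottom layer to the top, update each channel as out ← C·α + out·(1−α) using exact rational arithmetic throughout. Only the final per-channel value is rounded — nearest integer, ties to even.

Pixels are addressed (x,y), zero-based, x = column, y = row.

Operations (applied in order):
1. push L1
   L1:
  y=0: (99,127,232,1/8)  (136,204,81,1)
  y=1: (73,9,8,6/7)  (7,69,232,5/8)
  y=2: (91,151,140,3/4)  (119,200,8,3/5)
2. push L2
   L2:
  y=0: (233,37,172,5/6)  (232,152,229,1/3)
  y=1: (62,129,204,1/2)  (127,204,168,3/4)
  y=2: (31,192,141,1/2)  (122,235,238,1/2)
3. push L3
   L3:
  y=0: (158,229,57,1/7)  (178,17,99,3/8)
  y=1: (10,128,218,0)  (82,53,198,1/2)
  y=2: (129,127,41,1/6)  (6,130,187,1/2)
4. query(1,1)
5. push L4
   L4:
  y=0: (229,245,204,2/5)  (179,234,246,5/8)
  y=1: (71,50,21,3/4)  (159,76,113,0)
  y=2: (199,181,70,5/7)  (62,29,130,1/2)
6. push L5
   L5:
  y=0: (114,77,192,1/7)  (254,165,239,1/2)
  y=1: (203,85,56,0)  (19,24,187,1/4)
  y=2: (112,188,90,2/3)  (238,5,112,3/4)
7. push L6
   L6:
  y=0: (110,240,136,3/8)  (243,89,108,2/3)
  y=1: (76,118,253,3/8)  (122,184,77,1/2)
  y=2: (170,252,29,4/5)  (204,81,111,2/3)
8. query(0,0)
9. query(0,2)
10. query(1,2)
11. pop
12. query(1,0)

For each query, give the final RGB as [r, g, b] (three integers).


(1,1) stack=L1,L2,L3; from [0,0,0]:
after L1 α=5/8: [35/8, 345/8, 145]
after L2 α=3/4: [3083/32, 5241/32, 649/4]
after L3 α=1/2: [5707/64, 6937/64, 1441/8]
rounded: [89, 108, 180]

query (0,0) [L1,L2,L3,L4,L5,L6] — begin 0,0,0
+L1 (α=1/8) → [99/8, 127/8, 29]
+L2 (α=5/6) → [9419/48, 1607/48, 889/6]
+L3 (α=1/7) → [10683/56, 3439/56, 946/7]
+L4 (α=2/5) → [57697/280, 37757/280, 5694/35]
+L5 (α=1/7) → [189051/980, 124051/980, 40884/245]
+L6 (α=3/8) → [253731/1568, 265171/1568, 15219/98]
rounded: [162, 169, 155]

(0,2) stack=L1,L2,L3,L4,L5,L6; from [0,0,0]:
L1 α=3/4: [273/4, 453/4, 105]
L2 α=1/2: [397/8, 1221/8, 123]
L3 α=1/6: [3017/48, 7121/48, 328/3]
L4 α=5/7: [26897/168, 28841/168, 1706/21]
L5 α=2/3: [64529/504, 92009/504, 5486/63]
L6 α=4/5: [407249/2520, 600041/2520, 12794/315]
rounded: [162, 238, 41]

query (1,2) [L1,L2,L3,L4,L5,L6] — begin 0,0,0
after L1 α=3/5: [357/5, 120, 24/5]
after L2 α=1/2: [967/10, 355/2, 607/5]
after L3 α=1/2: [1027/20, 615/4, 771/5]
after L4 α=1/2: [2267/40, 731/8, 1421/10]
after L5 α=3/4: [30827/160, 851/32, 4781/40]
after L6 α=2/3: [96107/480, 6035/96, 13661/120]
→ [200, 63, 114]

(1,0) stack=L1,L2,L3,L4,L5; from [0,0,0]:
after L1 α=1: [136, 204, 81]
after L2 α=1/3: [168, 560/3, 391/3]
after L3 α=3/8: [687/4, 2953/24, 1423/12]
after L4 α=5/8: [5641/32, 12313/64, 6343/32]
after L5 α=1/2: [13769/64, 22873/128, 13991/64]
rounded: [215, 179, 219]


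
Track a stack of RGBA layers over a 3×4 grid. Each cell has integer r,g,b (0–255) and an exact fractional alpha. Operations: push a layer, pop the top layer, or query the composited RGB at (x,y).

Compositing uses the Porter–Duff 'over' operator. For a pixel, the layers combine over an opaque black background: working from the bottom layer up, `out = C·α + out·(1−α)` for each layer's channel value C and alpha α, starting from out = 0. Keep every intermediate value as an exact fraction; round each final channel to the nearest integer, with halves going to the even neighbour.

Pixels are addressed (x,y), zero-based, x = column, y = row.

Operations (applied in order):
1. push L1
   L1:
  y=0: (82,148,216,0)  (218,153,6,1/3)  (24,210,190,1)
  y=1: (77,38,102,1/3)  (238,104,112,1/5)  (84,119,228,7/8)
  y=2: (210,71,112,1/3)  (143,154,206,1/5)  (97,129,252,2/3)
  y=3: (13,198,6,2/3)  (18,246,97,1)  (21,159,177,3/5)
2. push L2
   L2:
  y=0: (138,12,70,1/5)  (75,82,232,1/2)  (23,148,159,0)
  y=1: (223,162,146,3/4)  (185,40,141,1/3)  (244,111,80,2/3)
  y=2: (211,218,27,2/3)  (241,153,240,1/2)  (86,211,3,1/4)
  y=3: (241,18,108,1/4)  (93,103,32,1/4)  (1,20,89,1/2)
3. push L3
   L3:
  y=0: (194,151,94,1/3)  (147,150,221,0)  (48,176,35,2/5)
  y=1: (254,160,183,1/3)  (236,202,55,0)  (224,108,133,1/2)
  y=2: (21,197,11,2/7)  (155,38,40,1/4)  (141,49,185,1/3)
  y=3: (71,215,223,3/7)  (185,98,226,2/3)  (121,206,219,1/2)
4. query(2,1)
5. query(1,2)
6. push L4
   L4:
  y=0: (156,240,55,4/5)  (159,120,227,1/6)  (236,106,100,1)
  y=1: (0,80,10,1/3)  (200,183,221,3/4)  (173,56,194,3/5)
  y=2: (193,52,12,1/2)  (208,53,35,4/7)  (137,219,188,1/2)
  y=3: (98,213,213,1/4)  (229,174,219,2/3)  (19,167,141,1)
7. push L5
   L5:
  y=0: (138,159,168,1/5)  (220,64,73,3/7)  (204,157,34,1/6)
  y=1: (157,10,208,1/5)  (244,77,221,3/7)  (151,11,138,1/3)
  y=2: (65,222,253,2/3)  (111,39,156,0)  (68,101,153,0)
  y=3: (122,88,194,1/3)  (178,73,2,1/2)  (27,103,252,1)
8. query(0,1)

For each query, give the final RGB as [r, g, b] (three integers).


(2,1) stack=L1,L2,L3; from [0,0,0]:
L1 α=7/8: [147/2, 833/8, 399/2]
L2 α=2/3: [1123/6, 2609/24, 719/6]
L3 α=1/2: [2467/12, 5201/48, 1517/12]
= [206, 108, 126]

at x=1,y=2 over L1,L2,L3:
L1 α=1/5: [143/5, 154/5, 206/5]
L2 α=1/2: [674/5, 919/10, 703/5]
L3 α=1/4: [2797/20, 3137/40, 2309/20]
= [140, 78, 115]

(0,1) stack=L1,L2,L3,L4,L5; from [0,0,0]:
L1 α=1/3: [77/3, 38/3, 34]
L2 α=3/4: [521/3, 374/3, 118]
L3 α=1/3: [1804/9, 1228/9, 419/3]
L4 α=1/3: [3608/27, 3176/27, 868/9]
L5 α=1/5: [18671/135, 12974/135, 5344/45]
rounded: [138, 96, 119]


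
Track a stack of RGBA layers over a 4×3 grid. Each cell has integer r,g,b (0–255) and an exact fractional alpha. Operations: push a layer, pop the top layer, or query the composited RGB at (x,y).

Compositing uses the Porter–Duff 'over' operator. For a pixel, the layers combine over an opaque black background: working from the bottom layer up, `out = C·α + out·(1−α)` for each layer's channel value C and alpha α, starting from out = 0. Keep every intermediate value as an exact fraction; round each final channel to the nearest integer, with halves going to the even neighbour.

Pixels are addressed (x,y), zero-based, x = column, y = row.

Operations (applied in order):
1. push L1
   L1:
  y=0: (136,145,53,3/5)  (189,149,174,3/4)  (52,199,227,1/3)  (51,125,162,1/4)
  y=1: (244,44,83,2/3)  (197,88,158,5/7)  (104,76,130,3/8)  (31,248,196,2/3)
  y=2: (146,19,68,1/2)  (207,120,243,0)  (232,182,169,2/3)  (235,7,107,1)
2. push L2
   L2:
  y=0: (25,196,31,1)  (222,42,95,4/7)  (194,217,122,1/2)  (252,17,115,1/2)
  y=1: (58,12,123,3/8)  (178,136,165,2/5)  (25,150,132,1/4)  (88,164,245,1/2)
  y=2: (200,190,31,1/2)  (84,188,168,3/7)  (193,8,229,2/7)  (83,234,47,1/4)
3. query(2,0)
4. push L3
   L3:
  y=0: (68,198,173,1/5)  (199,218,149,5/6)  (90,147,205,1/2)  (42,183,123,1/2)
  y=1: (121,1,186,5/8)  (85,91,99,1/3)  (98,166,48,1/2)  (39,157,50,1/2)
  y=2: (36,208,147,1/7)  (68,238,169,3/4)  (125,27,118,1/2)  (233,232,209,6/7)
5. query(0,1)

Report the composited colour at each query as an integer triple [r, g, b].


query (2,0) [L1,L2] — begin 0,0,0
L1 α=1/3: [52/3, 199/3, 227/3]
L2 α=1/2: [317/3, 425/3, 593/6]
rounded: [106, 142, 99]

(0,1) stack=L1,L2,L3; from [0,0,0]:
L1 α=2/3: [488/3, 88/3, 166/3]
L2 α=3/8: [1481/12, 137/6, 1937/24]
L3 α=5/8: [3901/32, 147/16, 9377/64]
rounded: [122, 9, 147]


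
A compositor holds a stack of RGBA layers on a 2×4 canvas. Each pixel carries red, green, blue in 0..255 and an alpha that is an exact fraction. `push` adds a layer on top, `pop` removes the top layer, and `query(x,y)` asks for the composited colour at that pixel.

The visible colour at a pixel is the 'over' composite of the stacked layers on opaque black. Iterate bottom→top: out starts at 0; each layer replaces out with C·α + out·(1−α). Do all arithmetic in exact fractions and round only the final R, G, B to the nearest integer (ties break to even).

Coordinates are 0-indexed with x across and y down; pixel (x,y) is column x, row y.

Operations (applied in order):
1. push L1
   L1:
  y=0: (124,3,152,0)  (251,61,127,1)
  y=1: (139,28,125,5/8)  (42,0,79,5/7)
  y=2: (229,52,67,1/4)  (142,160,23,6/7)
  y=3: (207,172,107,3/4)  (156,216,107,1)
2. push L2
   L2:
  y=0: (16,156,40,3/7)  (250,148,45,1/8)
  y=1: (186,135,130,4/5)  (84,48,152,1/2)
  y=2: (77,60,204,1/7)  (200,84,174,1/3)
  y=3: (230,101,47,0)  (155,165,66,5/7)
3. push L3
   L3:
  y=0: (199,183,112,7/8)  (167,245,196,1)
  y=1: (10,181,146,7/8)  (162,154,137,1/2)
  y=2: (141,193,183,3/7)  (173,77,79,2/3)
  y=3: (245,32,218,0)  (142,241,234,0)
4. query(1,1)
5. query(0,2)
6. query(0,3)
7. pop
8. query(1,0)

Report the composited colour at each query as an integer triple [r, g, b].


query (1,1) [L1,L2,L3] — begin 0,0,0
+L1 (α=5/7) → [30, 0, 395/7]
+L2 (α=1/2) → [57, 24, 1459/14]
+L3 (α=1/2) → [219/2, 89, 3377/28]
→ [110, 89, 121]

query (0,2) [L1,L2,L3] — begin 0,0,0
L1 α=1/4: [229/4, 13, 67/4]
L2 α=1/7: [841/14, 138/7, 87/2]
L3 α=3/7: [4643/49, 4605/49, 723/7]
→ [95, 94, 103]

(0,3) stack=L1,L2,L3; from [0,0,0]:
+L1 (α=3/4) → [621/4, 129, 321/4]
+L2 (α=0) → [621/4, 129, 321/4]
+L3 (α=0) → [621/4, 129, 321/4]
rounded: [155, 129, 80]

(1,0) stack=L1,L2; from [0,0,0]:
after L1 α=1: [251, 61, 127]
after L2 α=1/8: [2007/8, 575/8, 467/4]
rounded: [251, 72, 117]


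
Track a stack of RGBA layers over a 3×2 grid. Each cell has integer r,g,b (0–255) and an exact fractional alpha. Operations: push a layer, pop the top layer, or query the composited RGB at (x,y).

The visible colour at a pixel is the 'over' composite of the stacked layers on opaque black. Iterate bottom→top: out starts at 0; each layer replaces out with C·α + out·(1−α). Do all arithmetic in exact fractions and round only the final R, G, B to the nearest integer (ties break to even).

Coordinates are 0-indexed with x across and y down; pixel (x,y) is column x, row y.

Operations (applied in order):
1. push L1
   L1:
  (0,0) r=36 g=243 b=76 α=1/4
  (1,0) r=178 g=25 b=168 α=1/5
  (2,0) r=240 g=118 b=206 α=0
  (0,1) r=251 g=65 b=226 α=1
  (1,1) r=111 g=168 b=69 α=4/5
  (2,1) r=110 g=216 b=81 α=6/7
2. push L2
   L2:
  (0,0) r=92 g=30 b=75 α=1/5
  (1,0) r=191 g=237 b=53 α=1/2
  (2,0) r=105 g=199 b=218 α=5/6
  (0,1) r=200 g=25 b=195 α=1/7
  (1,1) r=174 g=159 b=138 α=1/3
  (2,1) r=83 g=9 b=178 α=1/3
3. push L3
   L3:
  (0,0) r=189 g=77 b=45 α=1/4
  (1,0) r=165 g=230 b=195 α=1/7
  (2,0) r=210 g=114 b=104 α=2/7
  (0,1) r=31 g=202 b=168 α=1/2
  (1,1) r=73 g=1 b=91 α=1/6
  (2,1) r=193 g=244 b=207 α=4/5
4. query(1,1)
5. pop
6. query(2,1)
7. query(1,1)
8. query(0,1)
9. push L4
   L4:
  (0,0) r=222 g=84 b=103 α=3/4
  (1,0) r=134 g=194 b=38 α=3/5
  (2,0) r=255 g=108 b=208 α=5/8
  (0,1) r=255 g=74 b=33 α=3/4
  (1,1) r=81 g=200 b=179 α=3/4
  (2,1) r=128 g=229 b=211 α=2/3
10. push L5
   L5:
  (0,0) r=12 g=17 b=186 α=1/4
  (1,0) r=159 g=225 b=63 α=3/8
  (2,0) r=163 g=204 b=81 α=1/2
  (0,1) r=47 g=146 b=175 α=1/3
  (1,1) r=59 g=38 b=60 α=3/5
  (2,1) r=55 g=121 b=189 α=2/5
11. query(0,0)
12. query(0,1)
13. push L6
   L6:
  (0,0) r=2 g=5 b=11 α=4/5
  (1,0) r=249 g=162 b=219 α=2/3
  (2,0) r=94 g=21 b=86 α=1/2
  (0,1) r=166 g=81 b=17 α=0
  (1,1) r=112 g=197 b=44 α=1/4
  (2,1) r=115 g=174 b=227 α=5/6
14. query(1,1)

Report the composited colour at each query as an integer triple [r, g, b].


(1,1) stack=L1,L2,L3; from [0,0,0]:
after L1 α=4/5: [444/5, 672/5, 276/5]
after L2 α=1/3: [586/5, 713/5, 414/5]
after L3 α=1/6: [659/6, 119, 505/6]
→ [110, 119, 84]

(2,1) stack=L1,L2; from [0,0,0]:
after L1 α=6/7: [660/7, 1296/7, 486/7]
after L2 α=1/3: [1901/21, 885/7, 2218/21]
→ [91, 126, 106]

(1,1) stack=L1,L2; from [0,0,0]:
+L1 (α=4/5) → [444/5, 672/5, 276/5]
+L2 (α=1/3) → [586/5, 713/5, 414/5]
= [117, 143, 83]

(0,1) stack=L1,L2; from [0,0,0]:
L1 α=1: [251, 65, 226]
L2 α=1/7: [1706/7, 415/7, 1551/7]
rounded: [244, 59, 222]

query (0,0) [L1,L2,L4,L5] — begin 0,0,0
after L1 α=1/4: [9, 243/4, 19]
after L2 α=1/5: [128/5, 273/5, 151/5]
after L4 α=3/4: [1729/10, 1533/20, 424/5]
after L5 α=1/4: [5307/40, 4939/80, 1101/10]
= [133, 62, 110]

query (0,1) [L1,L2,L4,L5] — begin 0,0,0
+L1 (α=1) → [251, 65, 226]
+L2 (α=1/7) → [1706/7, 415/7, 1551/7]
+L4 (α=3/4) → [7061/28, 1969/28, 561/7]
+L5 (α=1/3) → [2573/14, 4013/42, 2347/21]
→ [184, 96, 112]

query (1,1) [L1,L2,L4,L5,L6] — begin 0,0,0
+L1 (α=4/5) → [444/5, 672/5, 276/5]
+L2 (α=1/3) → [586/5, 713/5, 414/5]
+L4 (α=3/4) → [1801/20, 3713/20, 3099/20]
+L5 (α=3/5) → [3571/50, 4853/50, 4899/50]
+L6 (α=1/4) → [16313/200, 24409/200, 16897/200]
= [82, 122, 84]


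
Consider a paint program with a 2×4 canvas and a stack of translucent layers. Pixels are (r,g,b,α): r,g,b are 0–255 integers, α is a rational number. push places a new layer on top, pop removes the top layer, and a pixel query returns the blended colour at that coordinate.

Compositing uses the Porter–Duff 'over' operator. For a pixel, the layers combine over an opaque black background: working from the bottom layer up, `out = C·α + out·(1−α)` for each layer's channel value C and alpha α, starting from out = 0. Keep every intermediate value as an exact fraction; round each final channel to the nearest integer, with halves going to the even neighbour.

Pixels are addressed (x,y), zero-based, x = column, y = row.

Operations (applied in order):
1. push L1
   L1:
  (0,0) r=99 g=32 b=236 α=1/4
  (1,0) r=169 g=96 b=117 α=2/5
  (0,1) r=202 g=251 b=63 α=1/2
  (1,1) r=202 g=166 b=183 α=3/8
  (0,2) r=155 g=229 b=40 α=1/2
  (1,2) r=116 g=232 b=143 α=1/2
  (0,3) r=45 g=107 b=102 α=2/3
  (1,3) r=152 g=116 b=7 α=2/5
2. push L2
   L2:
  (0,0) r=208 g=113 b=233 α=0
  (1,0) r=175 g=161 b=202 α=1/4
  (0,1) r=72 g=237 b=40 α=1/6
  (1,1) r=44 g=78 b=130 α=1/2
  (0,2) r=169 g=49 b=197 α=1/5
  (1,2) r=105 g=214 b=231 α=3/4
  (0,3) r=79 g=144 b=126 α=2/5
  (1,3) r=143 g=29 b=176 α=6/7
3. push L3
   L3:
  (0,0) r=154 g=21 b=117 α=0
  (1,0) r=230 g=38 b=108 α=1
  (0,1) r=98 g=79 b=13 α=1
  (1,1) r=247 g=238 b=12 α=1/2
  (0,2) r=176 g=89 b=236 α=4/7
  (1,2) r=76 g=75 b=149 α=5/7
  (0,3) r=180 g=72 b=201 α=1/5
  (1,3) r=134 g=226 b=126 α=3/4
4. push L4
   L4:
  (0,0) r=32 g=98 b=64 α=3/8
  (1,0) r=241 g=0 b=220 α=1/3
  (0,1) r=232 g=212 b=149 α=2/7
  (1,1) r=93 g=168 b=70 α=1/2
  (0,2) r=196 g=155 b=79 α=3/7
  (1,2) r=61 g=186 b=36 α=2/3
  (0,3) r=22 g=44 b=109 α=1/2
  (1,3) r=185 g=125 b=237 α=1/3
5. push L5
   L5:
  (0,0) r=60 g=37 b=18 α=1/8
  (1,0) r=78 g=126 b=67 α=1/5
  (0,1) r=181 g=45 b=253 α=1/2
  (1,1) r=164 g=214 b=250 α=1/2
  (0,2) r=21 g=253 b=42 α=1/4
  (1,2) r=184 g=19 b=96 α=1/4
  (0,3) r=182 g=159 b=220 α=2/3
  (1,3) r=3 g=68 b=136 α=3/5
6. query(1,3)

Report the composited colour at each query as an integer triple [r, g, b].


(1,3) stack=L1,L2,L3,L4,L5; from [0,0,0]:
+L1 (α=2/5) → [304/5, 232/5, 14/5]
+L2 (α=6/7) → [4594/35, 1102/35, 5294/35]
+L3 (α=3/4) → [4666/35, 6208/35, 4631/35]
+L4 (α=1/3) → [5269/35, 5597/35, 17557/105]
+L5 (α=3/5) → [10853/175, 18334/175, 77954/525]
→ [62, 105, 148]


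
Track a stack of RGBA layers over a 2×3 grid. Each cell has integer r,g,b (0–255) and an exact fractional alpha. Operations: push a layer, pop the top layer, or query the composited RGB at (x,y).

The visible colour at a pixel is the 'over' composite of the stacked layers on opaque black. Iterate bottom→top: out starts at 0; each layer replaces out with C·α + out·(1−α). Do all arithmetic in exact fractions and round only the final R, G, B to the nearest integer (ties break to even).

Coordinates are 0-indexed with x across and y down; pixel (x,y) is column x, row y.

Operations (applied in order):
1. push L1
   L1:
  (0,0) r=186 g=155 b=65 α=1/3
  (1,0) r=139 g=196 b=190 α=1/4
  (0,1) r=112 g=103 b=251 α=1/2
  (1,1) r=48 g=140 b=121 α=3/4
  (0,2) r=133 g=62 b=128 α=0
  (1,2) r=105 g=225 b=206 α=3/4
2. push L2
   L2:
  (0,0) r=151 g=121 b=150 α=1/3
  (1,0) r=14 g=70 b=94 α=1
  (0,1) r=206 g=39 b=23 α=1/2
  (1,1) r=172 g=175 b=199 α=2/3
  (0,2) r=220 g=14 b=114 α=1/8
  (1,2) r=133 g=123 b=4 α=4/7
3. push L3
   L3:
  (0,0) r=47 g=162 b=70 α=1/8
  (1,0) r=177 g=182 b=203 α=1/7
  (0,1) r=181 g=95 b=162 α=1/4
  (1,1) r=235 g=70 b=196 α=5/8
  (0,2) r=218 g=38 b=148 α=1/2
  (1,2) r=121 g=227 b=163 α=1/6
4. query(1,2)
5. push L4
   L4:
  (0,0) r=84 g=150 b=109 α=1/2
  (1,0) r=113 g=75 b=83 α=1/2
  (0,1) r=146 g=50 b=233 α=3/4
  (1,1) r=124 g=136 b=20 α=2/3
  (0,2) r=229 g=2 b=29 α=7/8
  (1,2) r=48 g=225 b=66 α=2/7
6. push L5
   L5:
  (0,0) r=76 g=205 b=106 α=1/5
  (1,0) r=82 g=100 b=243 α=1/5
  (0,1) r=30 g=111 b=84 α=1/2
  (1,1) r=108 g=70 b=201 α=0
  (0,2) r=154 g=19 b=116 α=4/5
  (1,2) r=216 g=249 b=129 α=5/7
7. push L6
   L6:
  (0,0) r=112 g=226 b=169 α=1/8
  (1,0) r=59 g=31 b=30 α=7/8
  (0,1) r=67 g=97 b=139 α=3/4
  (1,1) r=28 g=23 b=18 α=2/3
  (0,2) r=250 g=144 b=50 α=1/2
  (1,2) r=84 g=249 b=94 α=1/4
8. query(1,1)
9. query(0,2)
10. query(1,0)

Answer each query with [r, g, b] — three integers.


at x=1,y=2 over L1,L2,L3:
after L1 α=3/4: [315/4, 675/4, 309/2]
after L2 α=4/7: [439/4, 3993/28, 137/2]
after L3 α=1/6: [893/8, 26321/168, 337/4]
→ [112, 157, 84]

at x=1,y=1 over L1,L2,L3,L4,L5,L6:
L1 α=3/4: [36, 105, 363/4]
L2 α=2/3: [380/3, 455/3, 1955/12]
L3 α=5/8: [1555/8, 805/8, 5875/32]
L4 α=2/3: [3539/24, 2981/24, 2385/32]
L5 α=0: [3539/24, 2981/24, 2385/32]
L6 α=2/3: [4883/72, 4085/72, 1179/32]
= [68, 57, 37]

query (0,2) [L1,L2,L3,L4,L5,L6] — begin 0,0,0
+L1 (α=0) → [0, 0, 0]
+L2 (α=1/8) → [55/2, 7/4, 57/4]
+L3 (α=1/2) → [491/4, 159/8, 649/8]
+L4 (α=7/8) → [6903/32, 271/64, 2273/64]
+L5 (α=4/5) → [5323/32, 1027/64, 31969/320]
+L6 (α=1/2) → [13323/64, 10243/128, 47969/640]
→ [208, 80, 75]

(1,0) stack=L1,L2,L3,L4,L5,L6; from [0,0,0]:
L1 α=1/4: [139/4, 49, 95/2]
L2 α=1: [14, 70, 94]
L3 α=1/7: [261/7, 86, 767/7]
L4 α=1/2: [526/7, 161/2, 674/7]
L5 α=1/5: [2678/35, 422/5, 4397/35]
L6 α=7/8: [17133/280, 1507/40, 11747/280]
→ [61, 38, 42]


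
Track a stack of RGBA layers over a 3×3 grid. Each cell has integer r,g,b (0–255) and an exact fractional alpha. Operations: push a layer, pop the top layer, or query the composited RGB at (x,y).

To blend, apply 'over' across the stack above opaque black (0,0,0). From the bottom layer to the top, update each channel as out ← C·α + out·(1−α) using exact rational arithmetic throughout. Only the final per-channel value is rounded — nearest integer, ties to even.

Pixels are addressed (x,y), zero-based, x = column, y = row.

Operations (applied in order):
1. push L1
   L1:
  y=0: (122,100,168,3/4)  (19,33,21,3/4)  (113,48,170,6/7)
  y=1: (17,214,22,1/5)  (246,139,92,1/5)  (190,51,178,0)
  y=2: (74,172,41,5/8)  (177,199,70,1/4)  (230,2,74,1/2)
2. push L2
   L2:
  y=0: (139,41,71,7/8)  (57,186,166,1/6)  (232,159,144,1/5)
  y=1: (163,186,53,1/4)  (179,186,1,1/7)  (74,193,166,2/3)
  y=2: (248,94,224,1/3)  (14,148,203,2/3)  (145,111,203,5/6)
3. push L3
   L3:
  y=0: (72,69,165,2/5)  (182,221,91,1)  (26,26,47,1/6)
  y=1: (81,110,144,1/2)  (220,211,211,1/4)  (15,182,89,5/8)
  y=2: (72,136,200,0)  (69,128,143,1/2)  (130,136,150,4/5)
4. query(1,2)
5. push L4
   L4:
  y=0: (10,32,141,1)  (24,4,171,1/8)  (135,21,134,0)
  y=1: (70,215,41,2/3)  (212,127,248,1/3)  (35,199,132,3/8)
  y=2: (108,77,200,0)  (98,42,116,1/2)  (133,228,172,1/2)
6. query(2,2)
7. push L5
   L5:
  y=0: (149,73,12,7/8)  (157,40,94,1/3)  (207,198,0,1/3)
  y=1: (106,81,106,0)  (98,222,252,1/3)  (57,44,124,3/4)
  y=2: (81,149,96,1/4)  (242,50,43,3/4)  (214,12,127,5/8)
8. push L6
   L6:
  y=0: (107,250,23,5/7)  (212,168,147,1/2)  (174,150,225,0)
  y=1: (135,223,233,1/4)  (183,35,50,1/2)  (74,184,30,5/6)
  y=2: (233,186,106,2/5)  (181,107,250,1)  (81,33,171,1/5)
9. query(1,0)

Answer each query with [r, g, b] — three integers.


at x=1,y=2 over L1,L2,L3:
L1 α=1/4: [177/4, 199/4, 35/2]
L2 α=2/3: [289/12, 461/4, 847/6]
L3 α=1/2: [1117/24, 973/8, 1705/12]
rounded: [47, 122, 142]

query (2,2) [L1,L2,L3,L4] — begin 0,0,0
L1 α=1/2: [115, 1, 37]
L2 α=5/6: [140, 278/3, 526/3]
L3 α=4/5: [132, 382/3, 2326/15]
L4 α=1/2: [265/2, 533/3, 2453/15]
rounded: [132, 178, 164]

query (1,0) [L1,L2,L3,L4,L5,L6] — begin 0,0,0
after L1 α=3/4: [57/4, 99/4, 63/4]
after L2 α=1/6: [171/8, 413/8, 979/24]
after L3 α=1: [182, 221, 91]
after L4 α=1/8: [649/4, 1551/8, 101]
after L5 α=1/3: [321/2, 1711/12, 296/3]
after L6 α=1/2: [745/4, 3727/24, 737/6]
= [186, 155, 123]


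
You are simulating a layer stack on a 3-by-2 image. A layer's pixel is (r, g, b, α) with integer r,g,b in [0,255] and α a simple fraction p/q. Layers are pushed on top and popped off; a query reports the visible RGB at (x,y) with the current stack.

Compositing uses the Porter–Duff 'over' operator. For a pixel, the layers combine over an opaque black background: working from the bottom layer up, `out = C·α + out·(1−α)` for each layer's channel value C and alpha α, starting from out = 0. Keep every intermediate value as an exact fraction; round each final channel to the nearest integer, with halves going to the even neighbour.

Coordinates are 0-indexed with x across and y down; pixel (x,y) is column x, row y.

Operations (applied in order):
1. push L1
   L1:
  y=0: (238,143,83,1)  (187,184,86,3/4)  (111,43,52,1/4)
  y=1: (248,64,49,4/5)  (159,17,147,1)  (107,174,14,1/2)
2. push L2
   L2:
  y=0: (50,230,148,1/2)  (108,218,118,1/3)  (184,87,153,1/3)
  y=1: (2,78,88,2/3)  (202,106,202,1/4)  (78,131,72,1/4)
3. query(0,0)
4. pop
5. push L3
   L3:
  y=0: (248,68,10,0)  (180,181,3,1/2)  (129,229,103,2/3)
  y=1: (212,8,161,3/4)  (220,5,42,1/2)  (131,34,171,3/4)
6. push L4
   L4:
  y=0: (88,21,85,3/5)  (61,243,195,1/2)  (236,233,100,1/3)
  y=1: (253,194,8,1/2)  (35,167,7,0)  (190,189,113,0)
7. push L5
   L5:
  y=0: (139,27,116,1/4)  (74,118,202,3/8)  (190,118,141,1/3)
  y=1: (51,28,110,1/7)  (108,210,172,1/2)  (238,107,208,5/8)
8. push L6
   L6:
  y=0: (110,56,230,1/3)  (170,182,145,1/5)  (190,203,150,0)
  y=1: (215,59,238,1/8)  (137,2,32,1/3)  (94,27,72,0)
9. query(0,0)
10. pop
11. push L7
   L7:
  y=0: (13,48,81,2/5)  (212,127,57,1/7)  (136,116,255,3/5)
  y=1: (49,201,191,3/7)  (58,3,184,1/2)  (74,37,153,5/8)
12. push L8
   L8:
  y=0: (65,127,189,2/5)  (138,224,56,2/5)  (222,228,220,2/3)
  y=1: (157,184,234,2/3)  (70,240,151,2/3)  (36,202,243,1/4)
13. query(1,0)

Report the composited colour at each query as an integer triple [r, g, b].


(0,0) stack=L1,L2; from [0,0,0]:
L1 α=1: [238, 143, 83]
L2 α=1/2: [144, 373/2, 231/2]
= [144, 186, 116]

query (0,0) [L1,L3,L4,L5,L6] — begin 0,0,0
L1 α=1: [238, 143, 83]
L3 α=0: [238, 143, 83]
L4 α=3/5: [148, 349/5, 421/5]
L5 α=1/4: [583/4, 591/10, 1843/20]
L6 α=1/3: [803/6, 871/15, 1381/10]
= [134, 58, 138]

(1,0) stack=L1,L3,L4,L5,L7,L8; from [0,0,0]:
after L1 α=3/4: [561/4, 138, 129/2]
after L3 α=1/2: [1281/8, 319/2, 135/4]
after L4 α=1/2: [1769/16, 805/4, 915/8]
after L5 α=3/8: [12397/128, 5441/32, 9423/64]
after L7 α=1/7: [50759/448, 18355/112, 4299/32]
after L8 α=2/5: [55185/448, 105241/560, 16481/160]
rounded: [123, 188, 103]


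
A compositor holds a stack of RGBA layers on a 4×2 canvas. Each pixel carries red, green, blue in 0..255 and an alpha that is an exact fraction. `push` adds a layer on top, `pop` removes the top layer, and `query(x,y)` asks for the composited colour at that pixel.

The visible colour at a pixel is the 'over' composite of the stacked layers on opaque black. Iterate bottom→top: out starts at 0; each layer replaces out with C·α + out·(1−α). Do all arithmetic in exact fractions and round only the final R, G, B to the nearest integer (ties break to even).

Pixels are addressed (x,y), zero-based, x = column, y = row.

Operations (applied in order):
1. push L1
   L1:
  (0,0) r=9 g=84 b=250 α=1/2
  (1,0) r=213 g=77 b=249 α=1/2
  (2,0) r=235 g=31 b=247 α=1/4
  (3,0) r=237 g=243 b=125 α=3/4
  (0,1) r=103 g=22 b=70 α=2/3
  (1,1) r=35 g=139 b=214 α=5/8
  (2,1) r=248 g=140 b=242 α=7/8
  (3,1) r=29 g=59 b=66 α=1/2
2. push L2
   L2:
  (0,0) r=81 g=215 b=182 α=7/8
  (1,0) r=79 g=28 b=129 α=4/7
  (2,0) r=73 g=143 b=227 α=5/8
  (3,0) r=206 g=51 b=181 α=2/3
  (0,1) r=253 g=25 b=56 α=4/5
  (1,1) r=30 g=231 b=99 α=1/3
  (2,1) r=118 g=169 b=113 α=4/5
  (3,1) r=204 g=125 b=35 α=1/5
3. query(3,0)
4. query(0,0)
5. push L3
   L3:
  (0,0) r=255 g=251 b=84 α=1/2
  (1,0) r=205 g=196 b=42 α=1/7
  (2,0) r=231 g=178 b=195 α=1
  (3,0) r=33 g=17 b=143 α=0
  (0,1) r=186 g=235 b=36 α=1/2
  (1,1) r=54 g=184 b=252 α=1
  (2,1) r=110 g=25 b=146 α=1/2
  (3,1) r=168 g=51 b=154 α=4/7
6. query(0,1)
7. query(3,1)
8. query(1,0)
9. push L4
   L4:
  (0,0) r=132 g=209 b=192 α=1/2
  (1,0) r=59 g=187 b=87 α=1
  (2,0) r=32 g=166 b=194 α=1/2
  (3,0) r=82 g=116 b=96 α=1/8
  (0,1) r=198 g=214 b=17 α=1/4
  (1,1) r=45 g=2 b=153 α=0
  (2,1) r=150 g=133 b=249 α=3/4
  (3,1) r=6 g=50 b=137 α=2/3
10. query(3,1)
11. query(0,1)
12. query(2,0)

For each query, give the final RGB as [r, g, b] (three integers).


at x=3,y=0 over L1,L2:
after L1 α=3/4: [711/4, 729/4, 375/4]
after L2 α=2/3: [2359/12, 379/4, 1823/12]
rounded: [197, 95, 152]

(0,0) stack=L1,L2; from [0,0,0]:
L1 α=1/2: [9/2, 42, 125]
L2 α=7/8: [1143/16, 1547/8, 1399/8]
rounded: [71, 193, 175]

query (0,1) [L1,L2,L3] — begin 0,0,0
after L1 α=2/3: [206/3, 44/3, 140/3]
after L2 α=4/5: [3242/15, 344/15, 812/15]
after L3 α=1/2: [3016/15, 3869/30, 676/15]
→ [201, 129, 45]

at x=3,y=1 over L1,L2,L3:
L1 α=1/2: [29/2, 59/2, 33]
L2 α=1/5: [262/5, 243/5, 167/5]
L3 α=4/7: [4146/35, 1749/35, 3581/35]
rounded: [118, 50, 102]

query (1,0) [L1,L2,L3] — begin 0,0,0
L1 α=1/2: [213/2, 77/2, 249/2]
L2 α=4/7: [1271/14, 65/2, 1779/14]
L3 α=1/7: [5248/49, 391/7, 5631/49]
= [107, 56, 115]

query (3,1) [L1,L2,L3,L4] — begin 0,0,0
after L1 α=1/2: [29/2, 59/2, 33]
after L2 α=1/5: [262/5, 243/5, 167/5]
after L3 α=4/7: [4146/35, 1749/35, 3581/35]
after L4 α=2/3: [1522/35, 5249/105, 13171/105]
rounded: [43, 50, 125]

(0,1) stack=L1,L2,L3,L4; from [0,0,0]:
+L1 (α=2/3) → [206/3, 44/3, 140/3]
+L2 (α=4/5) → [3242/15, 344/15, 812/15]
+L3 (α=1/2) → [3016/15, 3869/30, 676/15]
+L4 (α=1/4) → [2003/10, 6009/40, 761/20]
rounded: [200, 150, 38]

at x=2,y=0 over L1,L2,L3,L4:
+L1 (α=1/4) → [235/4, 31/4, 247/4]
+L2 (α=5/8) → [2165/32, 2953/32, 5281/32]
+L3 (α=1) → [231, 178, 195]
+L4 (α=1/2) → [263/2, 172, 389/2]
= [132, 172, 194]
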